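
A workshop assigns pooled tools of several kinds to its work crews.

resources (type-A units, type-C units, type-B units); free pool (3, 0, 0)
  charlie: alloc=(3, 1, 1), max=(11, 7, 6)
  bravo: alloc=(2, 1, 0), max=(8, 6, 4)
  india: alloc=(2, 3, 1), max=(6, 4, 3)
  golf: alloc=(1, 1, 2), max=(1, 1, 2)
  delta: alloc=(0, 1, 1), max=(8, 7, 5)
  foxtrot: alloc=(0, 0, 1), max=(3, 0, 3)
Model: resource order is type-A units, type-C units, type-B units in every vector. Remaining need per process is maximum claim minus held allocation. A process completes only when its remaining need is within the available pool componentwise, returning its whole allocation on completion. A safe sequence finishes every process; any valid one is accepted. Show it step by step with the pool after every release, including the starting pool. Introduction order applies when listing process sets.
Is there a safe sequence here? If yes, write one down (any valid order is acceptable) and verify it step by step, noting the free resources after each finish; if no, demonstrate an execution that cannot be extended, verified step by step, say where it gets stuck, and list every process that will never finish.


UNSAFE.
Key observation: after golf, india, foxtrot complete, (6, 4, 4) is the best the pool ever gets, yet each leftover process wants more type-C units.
A maximal execution: golf, india, foxtrot — then nothing else fits. Step-by-step check:
  pool = (3, 0, 0)
  run golf (needs (0, 0, 0), free (3, 0, 0)); after release of (1, 1, 2) the pool is (4, 1, 2)
  run india (needs (4, 1, 2), free (4, 1, 2)); after release of (2, 3, 1) the pool is (6, 4, 3)
  run foxtrot (needs (3, 0, 2), free (6, 4, 3)); after release of (0, 0, 1) the pool is (6, 4, 4)
  blocked: charlie wants (8, 6, 5), pool (6, 4, 4) — not enough type-A units, type-C units and type-B units
  blocked: bravo wants (6, 5, 4), pool (6, 4, 4) — not enough type-C units
  blocked: delta wants (8, 6, 4), pool (6, 4, 4) — not enough type-A units and type-C units
Processes that can never finish: charlie, bravo and delta.


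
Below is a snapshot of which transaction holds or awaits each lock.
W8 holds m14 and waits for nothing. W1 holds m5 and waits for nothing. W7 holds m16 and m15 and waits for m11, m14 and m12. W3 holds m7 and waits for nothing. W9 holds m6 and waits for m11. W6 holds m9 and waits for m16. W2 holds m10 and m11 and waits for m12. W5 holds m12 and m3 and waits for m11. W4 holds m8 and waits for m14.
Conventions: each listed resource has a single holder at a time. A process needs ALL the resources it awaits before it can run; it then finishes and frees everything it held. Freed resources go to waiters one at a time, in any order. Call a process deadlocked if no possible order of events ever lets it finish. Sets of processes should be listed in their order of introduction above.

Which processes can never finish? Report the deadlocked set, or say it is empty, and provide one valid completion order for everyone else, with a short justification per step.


Deadlocked: W7, W9, W6, W2 and W5.
Key observation: the waits loop around W2 -> W5 -> W2 with no way out; W7, W9 and W6 wait into the deadlock from upstream.
One completion order for the rest: W1, W8, W3, W4.
Step-by-step check:
  W1: no waits; runs immediately, freeing m5
  W8: no waits; runs immediately, freeing m14
  W3: no waits; runs immediately, freeing m7
  W4: everything it awaited (m14) is free; runs, freeing m8


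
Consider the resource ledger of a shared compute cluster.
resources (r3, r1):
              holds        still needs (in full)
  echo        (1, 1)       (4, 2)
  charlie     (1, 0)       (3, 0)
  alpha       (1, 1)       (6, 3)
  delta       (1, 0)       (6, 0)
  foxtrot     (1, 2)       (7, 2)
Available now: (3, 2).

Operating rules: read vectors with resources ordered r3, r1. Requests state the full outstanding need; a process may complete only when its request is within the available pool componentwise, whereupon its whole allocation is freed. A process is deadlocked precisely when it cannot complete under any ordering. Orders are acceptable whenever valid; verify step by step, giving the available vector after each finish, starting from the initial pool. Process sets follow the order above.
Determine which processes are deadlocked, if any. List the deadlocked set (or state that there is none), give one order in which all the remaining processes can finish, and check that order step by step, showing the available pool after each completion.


Deadlocked: alpha, delta and foxtrot.
Key observation: no order helps: past charlie, echo, the free pool tops out at (5, 3), below what each blocked process needs in r3.
A valid finishing order for the others: charlie, echo. Check, step by step:
  pool = (3, 2)
  charlie needs (3, 0) <= (3, 2) -> finishes; pool += (1, 0) = (4, 2)
  echo needs (4, 2) <= (4, 2) -> finishes; pool += (1, 1) = (5, 3)
The blocked processes can never fit:
  blocked: alpha wants (6, 3), pool (5, 3) — not enough r3
  blocked: delta wants (6, 0), pool (5, 3) — not enough r3
  blocked: foxtrot wants (7, 2), pool (5, 3) — not enough r3


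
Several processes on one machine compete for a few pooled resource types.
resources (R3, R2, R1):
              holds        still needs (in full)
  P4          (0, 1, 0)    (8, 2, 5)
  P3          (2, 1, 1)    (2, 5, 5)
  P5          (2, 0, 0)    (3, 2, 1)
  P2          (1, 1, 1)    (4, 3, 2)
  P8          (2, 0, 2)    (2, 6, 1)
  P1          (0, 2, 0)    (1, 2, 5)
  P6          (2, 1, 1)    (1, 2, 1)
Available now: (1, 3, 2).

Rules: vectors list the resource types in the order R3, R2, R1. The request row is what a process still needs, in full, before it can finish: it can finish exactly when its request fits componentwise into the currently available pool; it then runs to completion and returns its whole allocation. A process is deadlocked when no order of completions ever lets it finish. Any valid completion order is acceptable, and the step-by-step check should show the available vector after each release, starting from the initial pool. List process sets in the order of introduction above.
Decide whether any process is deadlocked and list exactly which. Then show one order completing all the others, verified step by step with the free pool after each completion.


Deadlocked set: P4, P3, P8 and P1.
Key observation: after P6, P5, P2 the pool peaks at (6, 5, 4), and each blocked process is short somewhere: P4 on R3, R1; P3 on R1; P8 on R2; P1 on R1.
One completion order for the rest: P6, P5, P2. Check, step by step:
  pool = (1, 3, 2)
  P6 needs (1, 2, 1) <= (1, 3, 2) -> finishes; pool += (2, 1, 1) = (3, 4, 3)
  P5 needs (3, 2, 1) <= (3, 4, 3) -> finishes; pool += (2, 0, 0) = (5, 4, 3)
  P2 needs (4, 3, 2) <= (5, 4, 3) -> finishes; pool += (1, 1, 1) = (6, 5, 4)
None of the blocked processes ever fits:
  P4 cannot run: need (8, 2, 5) vs free (6, 5, 4) (insufficient R3 and R1)
  P3 cannot run: need (2, 5, 5) vs free (6, 5, 4) (insufficient R1)
  P8 cannot run: need (2, 6, 1) vs free (6, 5, 4) (insufficient R2)
  P1 cannot run: need (1, 2, 5) vs free (6, 5, 4) (insufficient R1)


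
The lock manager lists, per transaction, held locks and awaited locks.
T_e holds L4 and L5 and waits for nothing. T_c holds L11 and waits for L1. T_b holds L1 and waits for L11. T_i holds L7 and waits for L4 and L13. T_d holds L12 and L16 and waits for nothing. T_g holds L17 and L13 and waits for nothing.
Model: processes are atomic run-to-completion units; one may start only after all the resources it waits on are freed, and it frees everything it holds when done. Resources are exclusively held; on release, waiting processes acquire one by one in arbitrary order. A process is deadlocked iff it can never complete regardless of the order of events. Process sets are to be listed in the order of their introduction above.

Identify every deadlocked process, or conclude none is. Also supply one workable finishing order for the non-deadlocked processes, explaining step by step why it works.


Deadlocked set: T_c and T_b.
Key observation: the knot is the closed ring of waits T_c -> T_b -> T_c; no other process is dragged down with it.
A valid finishing order for the others: T_e, T_d, T_g, T_i.
Walking it through:
  T_e waits on nothing -> runs at once and releases L4 and L5
  T_d waits on nothing -> runs at once and releases L12 and L16
  T_g waits on nothing -> runs at once and releases L17 and L13
  T_i: everything it awaited (L4 and L13) is free; runs, freeing L7


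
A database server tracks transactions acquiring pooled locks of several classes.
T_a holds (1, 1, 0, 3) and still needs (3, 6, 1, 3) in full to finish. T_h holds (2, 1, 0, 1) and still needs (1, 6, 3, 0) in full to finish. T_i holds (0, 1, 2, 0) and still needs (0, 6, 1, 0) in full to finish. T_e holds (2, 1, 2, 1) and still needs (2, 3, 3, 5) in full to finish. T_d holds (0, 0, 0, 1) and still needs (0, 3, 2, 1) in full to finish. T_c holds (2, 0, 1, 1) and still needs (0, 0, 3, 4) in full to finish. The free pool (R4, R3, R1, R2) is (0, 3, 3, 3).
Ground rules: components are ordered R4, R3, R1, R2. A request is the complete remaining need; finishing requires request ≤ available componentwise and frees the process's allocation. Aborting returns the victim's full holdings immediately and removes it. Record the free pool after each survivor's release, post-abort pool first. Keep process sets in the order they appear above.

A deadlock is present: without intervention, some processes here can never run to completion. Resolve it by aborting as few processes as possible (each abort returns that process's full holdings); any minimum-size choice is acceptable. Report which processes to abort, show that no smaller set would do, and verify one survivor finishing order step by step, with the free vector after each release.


Minimum abort set: T_a and T_h.
Key observation: aborting T_a and T_h returns (3, 2, 0, 4), and T_i — hopeless before — runs at step 2 with the returned capacity in the pool.
No one abort is enough; case by case: T_a alone leaves T_h blocked (short on R3); T_h alone leaves T_a blocked (short on R3); T_i alone leaves T_a blocked (short on R3); T_e alone leaves T_a blocked (short on R3); T_d alone leaves T_a blocked (short on R3); T_c alone leaves T_a blocked (short on R3).
The survivors complete as T_e, T_i, T_c, T_d. Verifying each step (starting from the post-abort pool):
  pool = (3, 5, 3, 7)
  run T_e (needs (2, 3, 3, 5), free (3, 5, 3, 7)); after release of (2, 1, 2, 1) the pool is (5, 6, 5, 8)
  run T_i (needs (0, 6, 1, 0), free (5, 6, 5, 8)); after release of (0, 1, 2, 0) the pool is (5, 7, 7, 8)
  run T_c (needs (0, 0, 3, 4), free (5, 7, 7, 8)); after release of (2, 0, 1, 1) the pool is (7, 7, 8, 9)
  run T_d (needs (0, 3, 2, 1), free (7, 7, 8, 9)); after release of (0, 0, 0, 1) the pool is (7, 7, 8, 10)


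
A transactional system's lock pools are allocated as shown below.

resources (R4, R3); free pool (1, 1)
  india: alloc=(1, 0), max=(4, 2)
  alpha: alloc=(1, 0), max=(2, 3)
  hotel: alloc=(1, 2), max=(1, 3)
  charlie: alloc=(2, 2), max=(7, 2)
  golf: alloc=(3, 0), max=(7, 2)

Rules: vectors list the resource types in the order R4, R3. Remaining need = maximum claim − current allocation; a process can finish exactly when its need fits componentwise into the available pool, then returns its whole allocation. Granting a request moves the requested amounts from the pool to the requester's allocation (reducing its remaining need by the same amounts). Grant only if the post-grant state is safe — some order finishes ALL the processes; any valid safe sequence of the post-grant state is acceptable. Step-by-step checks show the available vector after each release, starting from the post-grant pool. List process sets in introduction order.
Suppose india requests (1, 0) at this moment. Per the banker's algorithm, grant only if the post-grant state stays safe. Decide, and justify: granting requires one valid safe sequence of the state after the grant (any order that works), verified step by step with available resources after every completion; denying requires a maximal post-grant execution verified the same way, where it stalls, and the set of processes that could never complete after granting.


GRANT — the state after the grant stays safe, e.g. via hotel, alpha, india, golf, charlie.
Key observation: the grant leaves (0, 1) free — enough for hotel, whose release restarts the cascade.
Step-by-step check of the post-grant state:
  pool = (0, 1)
  hotel: need (0, 1) fits (0, 1); releases (1, 2), pool now (1, 3)
  alpha: need (1, 3) fits (1, 3); releases (1, 0), pool now (2, 3)
  india: need (2, 2) fits (2, 3); releases (2, 0), pool now (4, 3)
  golf: need (4, 2) fits (4, 3); releases (3, 0), pool now (7, 3)
  charlie: need (5, 0) fits (7, 3); releases (2, 2), pool now (9, 5)


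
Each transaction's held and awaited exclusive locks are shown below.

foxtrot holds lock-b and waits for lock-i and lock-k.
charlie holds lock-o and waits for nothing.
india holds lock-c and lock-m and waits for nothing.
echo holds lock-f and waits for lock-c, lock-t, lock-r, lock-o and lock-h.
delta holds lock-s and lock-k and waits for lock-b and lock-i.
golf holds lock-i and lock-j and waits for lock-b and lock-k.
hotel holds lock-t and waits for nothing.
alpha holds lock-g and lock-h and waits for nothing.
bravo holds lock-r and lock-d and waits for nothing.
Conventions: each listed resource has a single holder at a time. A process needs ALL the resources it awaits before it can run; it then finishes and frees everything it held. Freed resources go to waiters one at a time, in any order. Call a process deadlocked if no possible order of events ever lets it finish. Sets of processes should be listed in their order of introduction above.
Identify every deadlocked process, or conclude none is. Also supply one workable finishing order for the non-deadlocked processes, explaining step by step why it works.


Deadlocked: foxtrot, delta and golf.
Key observation: along foxtrot -> delta -> foxtrot, each member waits on what the next one holds — a deadlock; golf is caught in further circular waits.
The rest can finish in the order hotel, alpha, india, bravo, charlie, echo.
Step-by-step check:
  run hotel (it waits on nothing); releases lock-t
  run alpha (it waits on nothing); releases lock-g and lock-h
  run india (it waits on nothing); releases lock-c and lock-m
  run bravo (it waits on nothing); releases lock-r and lock-d
  run charlie (it waits on nothing); releases lock-o
  run echo (all its waits — lock-c, lock-t, lock-r, lock-o and lock-h — are resolved); releases lock-f


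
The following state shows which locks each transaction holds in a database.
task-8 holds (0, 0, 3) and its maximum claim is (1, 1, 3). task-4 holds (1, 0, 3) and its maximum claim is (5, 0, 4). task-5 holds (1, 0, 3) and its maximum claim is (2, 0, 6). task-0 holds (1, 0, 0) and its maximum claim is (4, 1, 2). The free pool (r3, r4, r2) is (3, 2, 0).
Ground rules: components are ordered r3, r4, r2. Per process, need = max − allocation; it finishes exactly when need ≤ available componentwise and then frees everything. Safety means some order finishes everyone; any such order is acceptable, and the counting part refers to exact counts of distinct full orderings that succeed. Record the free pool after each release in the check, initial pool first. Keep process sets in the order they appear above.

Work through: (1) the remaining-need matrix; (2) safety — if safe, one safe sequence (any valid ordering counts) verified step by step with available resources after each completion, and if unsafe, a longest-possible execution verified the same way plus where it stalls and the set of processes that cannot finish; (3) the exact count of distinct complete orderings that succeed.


(1) Need matrix, components ordered r3, r4, r2:
  task-8: (1, 1, 0)
  task-4: (4, 0, 1)
  task-5: (1, 0, 3)
  task-0: (3, 1, 2)
(2) SAFE — a valid safe sequence is task-8, task-5, task-4, task-0.
Key observation: at task-5 the run first touches a limit — (1, 0, 3) against (3, 2, 3), exact on a resource it actually requests.
Check, step by step:
  pool = (3, 2, 0)
  run task-8 (needs (1, 1, 0), free (3, 2, 0)); after release of (0, 0, 3) the pool is (3, 2, 3)
  run task-5 (needs (1, 0, 3), free (3, 2, 3)); after release of (1, 0, 3) the pool is (4, 2, 6)
  run task-4 (needs (4, 0, 1), free (4, 2, 6)); after release of (1, 0, 3) the pool is (5, 2, 9)
  run task-0 (needs (3, 1, 2), free (5, 2, 9)); after release of (1, 0, 0) the pool is (6, 2, 9)
(3) The exact count: 4 of the possible complete orderings are safe sequences.


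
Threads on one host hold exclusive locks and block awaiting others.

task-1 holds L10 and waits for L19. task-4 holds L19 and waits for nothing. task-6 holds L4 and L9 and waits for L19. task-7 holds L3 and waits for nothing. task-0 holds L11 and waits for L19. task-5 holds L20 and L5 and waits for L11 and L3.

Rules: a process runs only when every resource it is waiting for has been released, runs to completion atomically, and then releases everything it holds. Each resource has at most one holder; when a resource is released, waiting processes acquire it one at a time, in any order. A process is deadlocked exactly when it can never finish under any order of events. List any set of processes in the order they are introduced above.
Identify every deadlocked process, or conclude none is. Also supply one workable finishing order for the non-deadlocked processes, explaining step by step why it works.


No process is deadlocked.
Key observation: no waiting chain loops back on itself — every chain ends at a process that waits on nothing, so everyone eventually runs.
One completion order for the rest: task-4, task-1, task-0, task-7, task-5, task-6.
Walking it through:
  task-4: no waits; runs immediately, freeing L19
  task-1 waits on L19 — all released -> runs and releases L10
  task-0 waits on L19 — all released -> runs and releases L11
  task-7: no waits; runs immediately, freeing L3
  task-5 waits on L11 and L3 — all released -> runs and releases L20 and L5
  task-6 waits on L19 — all released -> runs and releases L4 and L9


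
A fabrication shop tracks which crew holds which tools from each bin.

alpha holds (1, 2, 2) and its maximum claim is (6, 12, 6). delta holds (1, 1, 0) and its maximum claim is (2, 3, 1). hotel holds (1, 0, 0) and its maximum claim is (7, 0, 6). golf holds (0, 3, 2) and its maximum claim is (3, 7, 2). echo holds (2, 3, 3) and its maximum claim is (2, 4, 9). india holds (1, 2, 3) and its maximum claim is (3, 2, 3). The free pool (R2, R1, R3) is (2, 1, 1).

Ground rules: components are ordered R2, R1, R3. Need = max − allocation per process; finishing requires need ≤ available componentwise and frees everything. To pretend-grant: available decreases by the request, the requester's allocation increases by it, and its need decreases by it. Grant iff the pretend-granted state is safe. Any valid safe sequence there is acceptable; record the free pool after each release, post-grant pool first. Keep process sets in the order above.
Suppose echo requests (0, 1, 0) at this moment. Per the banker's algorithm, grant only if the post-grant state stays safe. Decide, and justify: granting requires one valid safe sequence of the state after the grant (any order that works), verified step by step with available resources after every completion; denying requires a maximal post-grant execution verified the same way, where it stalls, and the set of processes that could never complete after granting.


DENY. Granting would leave the state unsafe.
Key observation: after india, delta the pool peaks at (4, 3, 4), and each blocked process is short somewhere: alpha on R2, R1; hotel on R2, R3; golf on R1; echo on R3.
Pretend the grant happened; the run india, delta goes as far as possible. Step-by-step check:
  pool = (2, 0, 1)
  india: need (2, 0, 0) fits (2, 0, 1); releases (1, 2, 3), pool now (3, 2, 4)
  delta: need (1, 2, 1) fits (3, 2, 4); releases (1, 1, 0), pool now (4, 3, 4)
  blocked: alpha wants (5, 10, 4), pool (4, 3, 4) — not enough R2 and R1
  blocked: hotel wants (6, 0, 6), pool (4, 3, 4) — not enough R2 and R3
  blocked: golf wants (3, 4, 0), pool (4, 3, 4) — not enough R1
  blocked: echo wants (0, 0, 6), pool (4, 3, 4) — not enough R3
Had the request been granted, alpha, hotel, golf and echo could never finish.


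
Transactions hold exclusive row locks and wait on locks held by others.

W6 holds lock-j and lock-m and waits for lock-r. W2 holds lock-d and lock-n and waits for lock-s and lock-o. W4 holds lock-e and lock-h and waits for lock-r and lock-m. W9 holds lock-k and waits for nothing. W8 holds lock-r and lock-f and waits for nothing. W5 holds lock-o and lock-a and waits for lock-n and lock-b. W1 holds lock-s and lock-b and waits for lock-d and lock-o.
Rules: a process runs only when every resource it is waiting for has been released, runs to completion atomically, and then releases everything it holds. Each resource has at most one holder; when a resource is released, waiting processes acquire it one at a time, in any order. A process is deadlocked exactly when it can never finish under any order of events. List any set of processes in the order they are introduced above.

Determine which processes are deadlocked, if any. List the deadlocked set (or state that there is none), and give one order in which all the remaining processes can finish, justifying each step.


Deadlocked: W2, W5 and W1.
Key observation: the wait chain closes on itself along W2 -> W5 -> W2; W1 is caught in further circular waits.
A valid finishing order for the others: W8, W6, W4, W9.
Check, step by step:
  W8 waits on nothing -> runs at once and releases lock-r and lock-f
  run W6 (all its waits — lock-r — are resolved); releases lock-j and lock-m
  run W4 (all its waits — lock-r and lock-m — are resolved); releases lock-e and lock-h
  W9 waits on nothing -> runs at once and releases lock-k


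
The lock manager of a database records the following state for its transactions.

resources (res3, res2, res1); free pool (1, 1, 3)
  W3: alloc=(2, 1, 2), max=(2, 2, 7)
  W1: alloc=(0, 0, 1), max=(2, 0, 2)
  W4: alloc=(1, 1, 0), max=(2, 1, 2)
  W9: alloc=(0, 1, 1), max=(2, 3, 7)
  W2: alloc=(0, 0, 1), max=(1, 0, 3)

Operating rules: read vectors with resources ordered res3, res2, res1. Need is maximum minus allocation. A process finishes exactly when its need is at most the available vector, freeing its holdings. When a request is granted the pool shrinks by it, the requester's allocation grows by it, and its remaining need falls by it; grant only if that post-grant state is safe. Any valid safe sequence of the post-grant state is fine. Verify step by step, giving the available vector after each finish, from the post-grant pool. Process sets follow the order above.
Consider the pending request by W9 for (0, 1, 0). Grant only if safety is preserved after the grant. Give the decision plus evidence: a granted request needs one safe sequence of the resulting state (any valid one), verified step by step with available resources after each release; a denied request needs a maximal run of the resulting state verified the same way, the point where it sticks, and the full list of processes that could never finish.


GRANT. The post-grant state is safe; one safe sequence: W4, W1, W2, W3, W9.
Key observation: the grant leaves (1, 0, 3) free — enough for W4, whose release restarts the cascade.
Verifying the post-grant state step by step:
  pool = (1, 0, 3)
  W4 needs (1, 0, 2) <= (1, 0, 3) -> finishes; pool += (1, 1, 0) = (2, 1, 3)
  W1 needs (2, 0, 1) <= (2, 1, 3) -> finishes; pool += (0, 0, 1) = (2, 1, 4)
  W2 needs (1, 0, 2) <= (2, 1, 4) -> finishes; pool += (0, 0, 1) = (2, 1, 5)
  W3 needs (0, 1, 5) <= (2, 1, 5) -> finishes; pool += (2, 1, 2) = (4, 2, 7)
  W9 needs (2, 1, 6) <= (4, 2, 7) -> finishes; pool += (0, 2, 1) = (4, 4, 8)


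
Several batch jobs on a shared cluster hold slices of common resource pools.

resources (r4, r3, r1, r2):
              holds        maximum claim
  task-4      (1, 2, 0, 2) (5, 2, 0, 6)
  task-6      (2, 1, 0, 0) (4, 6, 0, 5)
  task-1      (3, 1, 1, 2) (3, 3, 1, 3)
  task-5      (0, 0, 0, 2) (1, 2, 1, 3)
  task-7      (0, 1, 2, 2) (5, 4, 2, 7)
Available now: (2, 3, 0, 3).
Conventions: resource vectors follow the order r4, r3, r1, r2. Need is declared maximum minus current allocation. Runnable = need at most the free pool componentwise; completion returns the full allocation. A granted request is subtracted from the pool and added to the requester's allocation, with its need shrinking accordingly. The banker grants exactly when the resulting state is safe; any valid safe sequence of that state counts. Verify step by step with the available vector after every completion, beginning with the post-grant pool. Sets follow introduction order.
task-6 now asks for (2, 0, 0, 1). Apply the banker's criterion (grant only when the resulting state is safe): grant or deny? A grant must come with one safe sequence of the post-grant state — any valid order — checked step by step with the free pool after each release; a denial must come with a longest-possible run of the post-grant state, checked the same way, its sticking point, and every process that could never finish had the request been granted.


DENY. Granting would leave the state unsafe.
Key observation: after task-1, task-5 the pool peaks at (3, 4, 1, 6), and each blocked process is short somewhere: task-4 on r4; task-6 on r3; task-7 on r4.
After a pretend grant, a maximal execution: task-1, task-5 — then nothing else fits. Verifying each step:
  pool = (0, 3, 0, 2)
  task-1 needs (0, 2, 0, 1) <= (0, 3, 0, 2) -> finishes; pool += (3, 1, 1, 2) = (3, 4, 1, 4)
  task-5 needs (1, 2, 1, 1) <= (3, 4, 1, 4) -> finishes; pool += (0, 0, 0, 2) = (3, 4, 1, 6)
  task-4 still needs (4, 0, 0, 4) but only (3, 4, 1, 6) is free — short on r4
  task-6 still needs (0, 5, 0, 4) but only (3, 4, 1, 6) is free — short on r3
  task-7 still needs (5, 3, 0, 5) but only (3, 4, 1, 6) is free — short on r4
Post-grant, the permanently blocked set is task-4, task-6 and task-7.


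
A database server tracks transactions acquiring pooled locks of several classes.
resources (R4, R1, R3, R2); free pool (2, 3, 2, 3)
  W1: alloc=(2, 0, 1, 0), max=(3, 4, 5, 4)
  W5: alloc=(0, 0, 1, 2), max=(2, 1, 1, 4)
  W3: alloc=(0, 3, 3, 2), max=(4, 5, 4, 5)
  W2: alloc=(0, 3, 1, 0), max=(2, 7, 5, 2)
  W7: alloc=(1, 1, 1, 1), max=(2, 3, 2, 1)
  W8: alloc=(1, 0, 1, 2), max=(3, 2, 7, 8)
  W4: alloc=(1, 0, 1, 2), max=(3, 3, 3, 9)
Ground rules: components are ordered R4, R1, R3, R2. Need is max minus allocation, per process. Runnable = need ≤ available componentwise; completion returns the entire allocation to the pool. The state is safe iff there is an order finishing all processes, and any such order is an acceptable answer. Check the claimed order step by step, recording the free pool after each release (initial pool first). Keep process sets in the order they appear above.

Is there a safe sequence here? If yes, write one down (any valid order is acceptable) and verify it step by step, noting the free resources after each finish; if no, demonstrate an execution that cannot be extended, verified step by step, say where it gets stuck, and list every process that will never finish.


SAFE, for example via the order W7, W5, W1, W2, W8, W4, W3.
Key observation: W1 is the earliest step where a requested resource binds exactly: need (1, 4, 4, 4), pool (3, 4, 4, 6) at its turn.
Check, step by step:
  pool = (2, 3, 2, 3)
  W7 needs (1, 2, 1, 0) <= (2, 3, 2, 3) -> finishes; pool += (1, 1, 1, 1) = (3, 4, 3, 4)
  W5 needs (2, 1, 0, 2) <= (3, 4, 3, 4) -> finishes; pool += (0, 0, 1, 2) = (3, 4, 4, 6)
  W1 needs (1, 4, 4, 4) <= (3, 4, 4, 6) -> finishes; pool += (2, 0, 1, 0) = (5, 4, 5, 6)
  W2 needs (2, 4, 4, 2) <= (5, 4, 5, 6) -> finishes; pool += (0, 3, 1, 0) = (5, 7, 6, 6)
  W8 needs (2, 2, 6, 6) <= (5, 7, 6, 6) -> finishes; pool += (1, 0, 1, 2) = (6, 7, 7, 8)
  W4 needs (2, 3, 2, 7) <= (6, 7, 7, 8) -> finishes; pool += (1, 0, 1, 2) = (7, 7, 8, 10)
  W3 needs (4, 2, 1, 3) <= (7, 7, 8, 10) -> finishes; pool += (0, 3, 3, 2) = (7, 10, 11, 12)


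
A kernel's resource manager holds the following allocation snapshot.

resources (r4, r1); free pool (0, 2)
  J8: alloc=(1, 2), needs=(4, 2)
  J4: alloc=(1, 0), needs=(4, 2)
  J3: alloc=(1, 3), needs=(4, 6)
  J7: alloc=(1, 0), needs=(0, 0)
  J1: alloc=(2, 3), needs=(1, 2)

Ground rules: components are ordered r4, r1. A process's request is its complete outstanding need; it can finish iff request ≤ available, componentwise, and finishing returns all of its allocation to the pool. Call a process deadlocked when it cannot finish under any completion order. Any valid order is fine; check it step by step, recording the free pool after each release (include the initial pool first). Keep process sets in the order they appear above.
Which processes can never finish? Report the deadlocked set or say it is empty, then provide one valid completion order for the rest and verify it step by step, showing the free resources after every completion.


The deadlocked set is J8, J4 and J3.
Key observation: after J7, J1 complete, (3, 5) is the best the pool ever gets, yet each leftover process wants more r4.
One completion order for the rest: J7, J1. Check, step by step:
  pool = (0, 2)
  J7 needs (0, 0) <= (0, 2) -> finishes; pool += (1, 0) = (1, 2)
  J1 needs (1, 2) <= (1, 2) -> finishes; pool += (2, 3) = (3, 5)
The blocked processes can never fit:
  blocked: J8 wants (4, 2), pool (3, 5) — not enough r4
  blocked: J4 wants (4, 2), pool (3, 5) — not enough r4
  blocked: J3 wants (4, 6), pool (3, 5) — not enough r4 and r1


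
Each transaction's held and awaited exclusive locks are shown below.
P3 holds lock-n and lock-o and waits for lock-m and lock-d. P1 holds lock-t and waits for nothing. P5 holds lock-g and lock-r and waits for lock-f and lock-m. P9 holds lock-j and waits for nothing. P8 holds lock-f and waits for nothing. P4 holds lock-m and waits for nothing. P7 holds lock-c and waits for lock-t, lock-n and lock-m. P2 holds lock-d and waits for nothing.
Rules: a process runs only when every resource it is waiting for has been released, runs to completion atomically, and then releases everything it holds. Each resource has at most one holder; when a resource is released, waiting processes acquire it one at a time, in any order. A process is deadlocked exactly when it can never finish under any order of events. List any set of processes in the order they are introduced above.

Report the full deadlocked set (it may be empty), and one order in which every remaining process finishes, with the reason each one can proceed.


Nothing here is deadlocked.
Key observation: all waits point, directly or indirectly, at processes that can finish, so nothing is permanently blocked.
One completion order for the rest: P2, P9, P4, P8, P1, P3, P5, P7.
Step-by-step check:
  P2: no waits; runs immediately, freeing lock-d
  P9: no waits; runs immediately, freeing lock-j
  P4: no waits; runs immediately, freeing lock-m
  P8: no waits; runs immediately, freeing lock-f
  P1: no waits; runs immediately, freeing lock-t
  run P3 (all its waits — lock-m and lock-d — are resolved); releases lock-n and lock-o
  run P5 (all its waits — lock-f and lock-m — are resolved); releases lock-g and lock-r
  run P7 (all its waits — lock-t, lock-n and lock-m — are resolved); releases lock-c


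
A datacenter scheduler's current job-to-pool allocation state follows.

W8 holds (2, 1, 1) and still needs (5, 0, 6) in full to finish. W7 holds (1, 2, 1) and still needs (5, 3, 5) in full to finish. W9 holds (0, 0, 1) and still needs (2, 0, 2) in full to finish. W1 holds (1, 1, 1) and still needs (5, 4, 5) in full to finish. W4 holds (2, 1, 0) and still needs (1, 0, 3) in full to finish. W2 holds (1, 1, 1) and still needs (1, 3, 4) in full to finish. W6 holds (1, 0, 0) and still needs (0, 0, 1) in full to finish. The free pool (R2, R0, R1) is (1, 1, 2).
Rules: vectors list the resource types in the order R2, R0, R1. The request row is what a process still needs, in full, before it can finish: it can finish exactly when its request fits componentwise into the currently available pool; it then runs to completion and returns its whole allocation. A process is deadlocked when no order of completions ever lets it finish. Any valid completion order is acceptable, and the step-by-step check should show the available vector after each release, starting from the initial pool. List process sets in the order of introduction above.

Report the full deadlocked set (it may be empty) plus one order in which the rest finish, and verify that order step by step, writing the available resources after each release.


Deadlocked set: W8, W7, W1 and W2.
Key observation: W6, W9, W4 can finish, but then (4, 2, 3) is all there is, and the blocked group's R1 demands exceed it.
The rest can finish in the order W6, W9, W4. Verifying each step:
  pool = (1, 1, 2)
  W6: need (0, 0, 1) fits (1, 1, 2); releases (1, 0, 0), pool now (2, 1, 2)
  W9: need (2, 0, 2) fits (2, 1, 2); releases (0, 0, 1), pool now (2, 1, 3)
  W4: need (1, 0, 3) fits (2, 1, 3); releases (2, 1, 0), pool now (4, 2, 3)
None of the blocked processes ever fits:
  W8 cannot run: need (5, 0, 6) vs free (4, 2, 3) (insufficient R2 and R1)
  W7 cannot run: need (5, 3, 5) vs free (4, 2, 3) (insufficient R2, R0 and R1)
  W1 cannot run: need (5, 4, 5) vs free (4, 2, 3) (insufficient R2, R0 and R1)
  W2 cannot run: need (1, 3, 4) vs free (4, 2, 3) (insufficient R0 and R1)


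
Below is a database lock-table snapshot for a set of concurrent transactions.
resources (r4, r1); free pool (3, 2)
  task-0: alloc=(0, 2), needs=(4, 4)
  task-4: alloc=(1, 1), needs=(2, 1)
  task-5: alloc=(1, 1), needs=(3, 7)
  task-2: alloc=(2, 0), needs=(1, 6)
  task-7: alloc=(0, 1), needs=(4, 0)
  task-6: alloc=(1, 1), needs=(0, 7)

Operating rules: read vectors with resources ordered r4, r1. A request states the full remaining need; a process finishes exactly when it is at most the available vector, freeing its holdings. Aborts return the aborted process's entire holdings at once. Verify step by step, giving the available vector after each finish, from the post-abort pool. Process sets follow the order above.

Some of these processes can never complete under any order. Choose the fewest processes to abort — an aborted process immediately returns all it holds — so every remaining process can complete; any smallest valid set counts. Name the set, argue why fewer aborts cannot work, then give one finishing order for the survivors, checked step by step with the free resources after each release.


Abort task-6.
Key observation: the deadlocked task-5 becomes finishable only because task-6 released (1, 1); it completes at step 5 below.
No smaller set exists: with zero aborts the deadlock remains.
Survivors finish in the order: task-4, task-7, task-0, task-2, task-5. Check, step by step (pool after the aborts first):
  pool = (4, 3)
  run task-4 (needs (2, 1), free (4, 3)); after release of (1, 1) the pool is (5, 4)
  run task-7 (needs (4, 0), free (5, 4)); after release of (0, 1) the pool is (5, 5)
  run task-0 (needs (4, 4), free (5, 5)); after release of (0, 2) the pool is (5, 7)
  run task-2 (needs (1, 6), free (5, 7)); after release of (2, 0) the pool is (7, 7)
  run task-5 (needs (3, 7), free (7, 7)); after release of (1, 1) the pool is (8, 8)


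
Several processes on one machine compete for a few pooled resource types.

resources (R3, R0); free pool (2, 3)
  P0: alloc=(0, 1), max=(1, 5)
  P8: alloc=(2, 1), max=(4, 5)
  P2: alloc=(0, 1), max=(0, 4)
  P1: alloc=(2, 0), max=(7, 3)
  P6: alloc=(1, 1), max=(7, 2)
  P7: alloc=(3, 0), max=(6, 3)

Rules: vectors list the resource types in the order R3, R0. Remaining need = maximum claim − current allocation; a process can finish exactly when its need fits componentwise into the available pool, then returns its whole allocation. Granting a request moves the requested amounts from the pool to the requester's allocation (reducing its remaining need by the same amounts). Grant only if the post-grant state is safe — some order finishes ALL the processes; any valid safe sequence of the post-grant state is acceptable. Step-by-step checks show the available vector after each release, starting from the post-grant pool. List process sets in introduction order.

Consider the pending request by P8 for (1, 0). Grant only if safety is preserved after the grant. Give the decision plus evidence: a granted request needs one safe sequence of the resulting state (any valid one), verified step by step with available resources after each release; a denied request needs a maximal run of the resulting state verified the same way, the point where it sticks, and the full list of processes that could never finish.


GRANT. The post-grant state is safe; one safe sequence: P2, P0, P8, P7, P6, P1.
Key observation: the grant leaves (1, 3) free — enough for P2, whose release restarts the cascade.
Step-by-step check of the post-grant state:
  pool = (1, 3)
  P2: need (0, 3) fits (1, 3); releases (0, 1), pool now (1, 4)
  P0: need (1, 4) fits (1, 4); releases (0, 1), pool now (1, 5)
  P8: need (1, 4) fits (1, 5); releases (3, 1), pool now (4, 6)
  P7: need (3, 3) fits (4, 6); releases (3, 0), pool now (7, 6)
  P6: need (6, 1) fits (7, 6); releases (1, 1), pool now (8, 7)
  P1: need (5, 3) fits (8, 7); releases (2, 0), pool now (10, 7)


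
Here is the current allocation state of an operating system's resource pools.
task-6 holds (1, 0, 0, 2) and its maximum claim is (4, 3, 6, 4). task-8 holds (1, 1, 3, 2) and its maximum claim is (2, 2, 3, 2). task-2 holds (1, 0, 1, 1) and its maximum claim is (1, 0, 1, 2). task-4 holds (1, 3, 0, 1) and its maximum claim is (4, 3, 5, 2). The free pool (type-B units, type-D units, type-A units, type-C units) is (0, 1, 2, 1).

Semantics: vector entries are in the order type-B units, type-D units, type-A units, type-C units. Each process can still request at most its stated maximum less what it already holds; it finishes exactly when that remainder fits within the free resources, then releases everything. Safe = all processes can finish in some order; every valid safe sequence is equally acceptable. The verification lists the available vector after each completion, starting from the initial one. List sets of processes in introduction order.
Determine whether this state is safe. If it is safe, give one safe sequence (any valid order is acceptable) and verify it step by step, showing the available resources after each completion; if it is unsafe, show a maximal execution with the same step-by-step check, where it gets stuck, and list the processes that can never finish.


The state is UNSAFE.
Key observation: no order helps: past task-2, task-8, the free pool tops out at (2, 2, 6, 4), below what each blocked process needs in type-B units.
A maximal execution: task-2, task-8 — then nothing else fits. Step-by-step check:
  pool = (0, 1, 2, 1)
  task-2: need (0, 0, 0, 1) fits (0, 1, 2, 1); releases (1, 0, 1, 1), pool now (1, 1, 3, 2)
  task-8: need (1, 1, 0, 0) fits (1, 1, 3, 2); releases (1, 1, 3, 2), pool now (2, 2, 6, 4)
  blocked: task-6 wants (3, 3, 6, 2), pool (2, 2, 6, 4) — not enough type-B units and type-D units
  blocked: task-4 wants (3, 0, 5, 1), pool (2, 2, 6, 4) — not enough type-B units
Processes that can never finish: task-6 and task-4.


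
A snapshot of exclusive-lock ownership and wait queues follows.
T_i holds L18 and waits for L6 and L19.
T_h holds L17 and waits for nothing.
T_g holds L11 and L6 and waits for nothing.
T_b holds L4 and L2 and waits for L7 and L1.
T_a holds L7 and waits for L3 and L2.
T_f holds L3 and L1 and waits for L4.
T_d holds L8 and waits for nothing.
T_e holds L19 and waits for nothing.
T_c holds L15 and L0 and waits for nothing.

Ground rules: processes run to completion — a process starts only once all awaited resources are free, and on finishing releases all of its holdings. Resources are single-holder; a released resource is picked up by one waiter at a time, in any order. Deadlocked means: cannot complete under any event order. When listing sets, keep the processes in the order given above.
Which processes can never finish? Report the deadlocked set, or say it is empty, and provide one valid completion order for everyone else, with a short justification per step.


Deadlocked: T_b, T_a and T_f.
Key observation: the waits loop around T_b -> T_a -> T_b with no way out; T_f is caught in further circular waits.
The rest can finish in the order T_c, T_e, T_d, T_g, T_h, T_i.
Check, step by step:
  run T_c (it waits on nothing); releases L15 and L0
  run T_e (it waits on nothing); releases L19
  run T_d (it waits on nothing); releases L8
  run T_g (it waits on nothing); releases L11 and L6
  run T_h (it waits on nothing); releases L17
  T_i waits on L6 and L19 — all released -> runs and releases L18
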